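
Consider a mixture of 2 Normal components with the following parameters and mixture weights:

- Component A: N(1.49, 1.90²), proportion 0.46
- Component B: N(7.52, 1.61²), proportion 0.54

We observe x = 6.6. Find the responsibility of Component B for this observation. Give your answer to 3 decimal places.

0.978

The responsibility of component k is π_k f_k(x) divided by Σ_j π_j f_j(x).
Evaluate each component's likelihood at the observed value:
  f_A = 0.00564251
  f_B = 0.210465
Unnormalised posteriors:
  π_A·f_A = 0.46 × 0.00564251 = 0.00259555
  π_B·f_B = 0.54 × 0.210465 = 0.113651
Marginal: 0.00259555 + 0.113651 = 0.116246
So the posterior for Component B is 0.113651 / 0.116246 ≈ 0.978.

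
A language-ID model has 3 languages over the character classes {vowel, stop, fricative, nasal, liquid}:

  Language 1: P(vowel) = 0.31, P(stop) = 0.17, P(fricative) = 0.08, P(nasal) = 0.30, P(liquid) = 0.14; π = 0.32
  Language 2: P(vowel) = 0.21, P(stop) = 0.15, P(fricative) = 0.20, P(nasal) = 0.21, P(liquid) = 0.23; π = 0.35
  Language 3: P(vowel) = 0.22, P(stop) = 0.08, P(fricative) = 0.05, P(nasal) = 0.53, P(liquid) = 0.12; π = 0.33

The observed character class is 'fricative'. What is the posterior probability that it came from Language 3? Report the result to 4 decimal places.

The responsibility of component k is P(Z=k) f_k(x) divided by Σ_j P(Z=j) f_j(x).
Categorical probabilities:
  p_1 = P(fricative | comp) = 0.08
  p_2 = P(fricative | comp) = 0.20
  p_3 = P(fricative | comp) = 0.05
Multiply by the mixture weights:
  P(Z=1)·p_1 = 0.32 × 0.08 = 0.0256
  P(Z=2)·p_2 = 0.35 × 0.2 = 0.07
  P(Z=3)·p_3 = 0.33 × 0.05 = 0.0165
Denominator: 0.0256 + 0.07 + 0.0165 = 0.1121
So the posterior for Language 3 is 0.0165 / 0.1121 ≈ 0.1472.

0.1472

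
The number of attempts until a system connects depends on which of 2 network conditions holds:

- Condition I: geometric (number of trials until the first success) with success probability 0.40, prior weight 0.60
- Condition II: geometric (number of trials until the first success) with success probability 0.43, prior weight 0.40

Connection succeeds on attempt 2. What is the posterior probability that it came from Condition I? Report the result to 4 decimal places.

P(component k | x) = P(Z=k)·f_k(x) / marginal(x), where marginal(x) = Σ_j P(Z=j)·f_j(x).
Geometric probabilities:
  L_I = 0.40·(1−0.40)^1 = 0.40·0.6 = 0.24
  L_II = 0.43·(1−0.43)^1 = 0.43·0.57 = 0.2451
Unnormalised posteriors:
  P(Z=I)·L_I = 0.60 × 0.24 = 0.144
  P(Z=II)·L_II = 0.40 × 0.2451 = 0.09804
Evidence: 0.144 + 0.09804 = 0.24204
So the posterior for Condition I is 0.144 / 0.24204 ≈ 0.5949.

0.5949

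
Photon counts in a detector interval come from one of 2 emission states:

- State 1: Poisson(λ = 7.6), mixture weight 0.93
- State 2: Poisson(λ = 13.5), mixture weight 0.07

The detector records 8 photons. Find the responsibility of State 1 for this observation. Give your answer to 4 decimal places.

Posterior ∝ prior × likelihood, so P(k | x) ∝ π_k f_k(x); normalise over all components.
Evaluate each component's likelihood at the observed value:
  p_1 = e^(−7.6)·7.6^8/8! = 0.13815
  p_2 = e^(−13.5)·13.5^8/8! = 0.0375123
Unnormalised posteriors:
  π_1·p_1 = 0.93 × 0.13815 = 0.128479
  π_2·p_2 = 0.07 × 0.0375123 = 0.00262586
Sum: 0.128479 + 0.00262586 = 0.131105
So the posterior for State 1 is 0.128479 / 0.131105 ≈ 0.9800.

0.9800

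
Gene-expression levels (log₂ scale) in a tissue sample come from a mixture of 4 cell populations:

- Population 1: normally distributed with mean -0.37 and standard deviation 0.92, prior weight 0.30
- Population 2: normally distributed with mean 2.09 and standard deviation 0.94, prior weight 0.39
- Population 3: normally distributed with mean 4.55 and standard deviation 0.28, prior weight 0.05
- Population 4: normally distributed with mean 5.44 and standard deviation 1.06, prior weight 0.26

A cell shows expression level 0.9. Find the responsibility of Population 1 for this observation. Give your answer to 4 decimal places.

Apply Bayes' rule: the posterior for each component is proportional to its prior times its likelihood at x.
Normal densities:
  p_1 = (1/(0.92·√(2π)))·exp(−(0.9−-0.37)²/(2·0.92²)) = 0.433633·exp(-0.95280) = 0.167235
  p_2 = (1/(0.94·√(2π)))·exp(−(0.9−2.09)²/(2·0.94²)) = 0.424407·exp(-0.80132) = 0.190446
  p_3 = (1/(0.28·√(2π)))·exp(−(0.9−4.55)²/(2·0.28²)) = 1.424794·exp(-84.96492) = 1.79455e-37
  p_4 = (1/(1.06·√(2π)))·exp(−(0.9−5.44)²/(2·1.06²)) = 0.376361·exp(-9.17213) = 3.91022e-05
Weight by the priors:
  π_1·p_1 = 0.30 × 0.167235 = 0.0501704
  π_2·p_2 = 0.39 × 0.190446 = 0.0742739
  π_3·p_3 = 0.05 × 1.79455e-37 = 8.97273e-39
  π_4·p_4 = 0.26 × 3.91022e-05 = 1.01666e-05
Denominator: 0.0501704 + 0.0742739 + 8.97273e-39 + 1.01666e-05 = 0.124454
Responsibility of Population 1: 0.0501704 / 0.124454 ≈ 0.4031

0.4031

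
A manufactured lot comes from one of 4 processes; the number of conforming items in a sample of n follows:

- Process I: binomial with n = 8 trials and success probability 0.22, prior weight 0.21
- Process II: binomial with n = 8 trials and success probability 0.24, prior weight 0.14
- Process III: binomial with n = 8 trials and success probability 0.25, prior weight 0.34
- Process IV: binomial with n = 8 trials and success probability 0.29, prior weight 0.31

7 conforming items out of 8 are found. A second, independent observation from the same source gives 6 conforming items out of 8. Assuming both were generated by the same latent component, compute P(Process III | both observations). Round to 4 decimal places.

0.1490

Posterior ∝ prior × likelihood, so P(k | x) ∝ π_k f_k(x); normalise over all components.
Since both observations come from the same component, the likelihood for component k is f_k(x₁)·f_k(x₂).
  f_I = [0.000155648] × [0.00193145] = 3.00626e-07
  f_II = [0.000278857] × [0.00309067] = 8.61856e-07
  f_III = [0.000366211] × [0.00384521] = 1.40816e-06
  f_IV = [0.000979793] × [0.00839581] = 8.22616e-06
Weight by the priors:
  π_I·f_I = 0.21 × 3.00626e-07 = 6.31315e-08
  π_II·f_II = 0.14 × 8.61856e-07 = 1.2066e-07
  π_III·f_III = 0.34 × 1.40816e-06 = 4.78774e-07
  π_IV·f_IV = 0.31 × 8.22616e-06 = 2.55011e-06
Evidence: 6.31315e-08 + 1.2066e-07 + 4.78774e-07 + 2.55011e-06 = 3.21267e-06
P(Process III | x₁,x₂) = 4.78774e-07 / 3.21267e-06 ≈ 0.1490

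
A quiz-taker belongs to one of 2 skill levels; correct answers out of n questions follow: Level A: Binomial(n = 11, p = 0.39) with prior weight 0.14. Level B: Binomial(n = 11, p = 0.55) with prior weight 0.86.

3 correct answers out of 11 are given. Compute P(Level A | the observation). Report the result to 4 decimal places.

P(component k | x) = P(Z=k)·f_k(x) / marginal(x), where marginal(x) = Σ_j P(Z=j)·f_j(x).
Evaluate each component's likelihood at the observed value:
  L_A = 0.187636
  L_B = 0.0461607
Weight by the priors:
  P(Z=A)·L_A = 0.14 × 0.187636 = 0.0262691
  P(Z=B)·L_B = 0.86 × 0.0461607 = 0.0396982
Normaliser: 0.0262691 + 0.0396982 = 0.0659672
So the posterior for Level A is 0.0262691 / 0.0659672 ≈ 0.3982.

0.3982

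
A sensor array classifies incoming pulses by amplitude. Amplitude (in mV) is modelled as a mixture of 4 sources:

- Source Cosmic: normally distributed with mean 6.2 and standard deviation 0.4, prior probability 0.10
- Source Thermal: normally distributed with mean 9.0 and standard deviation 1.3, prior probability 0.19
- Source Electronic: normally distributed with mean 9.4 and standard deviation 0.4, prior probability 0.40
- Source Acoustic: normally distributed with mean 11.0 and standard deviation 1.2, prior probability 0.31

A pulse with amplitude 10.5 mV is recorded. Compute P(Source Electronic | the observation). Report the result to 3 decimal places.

The responsibility of component k is π_k f_k(x) divided by Σ_j π_j f_j(x).
Normal densities:
  L_Cosmic = 8.03104e-26
  L_Thermal = 0.157712
  L_Electronic = 0.0227339
  L_Acoustic = 0.30481
Weight by the priors:
  π_Cosmic·L_Cosmic = 0.10 × 8.03104e-26 = 8.03104e-27
  π_Thermal·L_Thermal = 0.19 × 0.157712 = 0.0299653
  π_Electronic·L_Electronic = 0.40 × 0.0227339 = 0.00909356
  π_Acoustic·L_Acoustic = 0.31 × 0.30481 = 0.0944912
Sum: 8.03104e-27 + 0.0299653 + 0.00909356 + 0.0944912 = 0.13355
So the posterior for Source Electronic is 0.00909356 / 0.13355 ≈ 0.068.

0.068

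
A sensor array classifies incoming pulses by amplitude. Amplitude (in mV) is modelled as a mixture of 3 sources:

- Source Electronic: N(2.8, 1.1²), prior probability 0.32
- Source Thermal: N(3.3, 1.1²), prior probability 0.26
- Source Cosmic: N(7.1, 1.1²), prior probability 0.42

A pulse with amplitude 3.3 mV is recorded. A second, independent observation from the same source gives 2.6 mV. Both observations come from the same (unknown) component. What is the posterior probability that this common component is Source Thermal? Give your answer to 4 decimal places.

P(component k | x) = w_k·f_k(x) / marginal(x), where marginal(x) = Σ_j w_j·f_j(x).
Since both observations come from the same component, the likelihood for component k is f_k(x₁)·f_k(x₂).
  p_Electronic = [(1/(1.1·√(2π)))·exp(−(3.3−2.8)²/(2·1.1²)) = 0.362675·exp(-0.10331) = 0.327079] × [0.356729] = 0.116679
  p_Thermal = [(1/(1.1·√(2π)))·exp(−(3.3−3.3)²/(2·1.1²)) = 0.362675·exp(-0.00000) = 0.362675] × [0.296198] = 0.107423
  p_Cosmic = [(1/(1.1·√(2π)))·exp(−(3.3−7.1)²/(2·1.1²)) = 0.362675·exp(-5.96694) = 0.000929196] × [8.42251e-05] = 7.82616e-08
Weight by the priors:
  w_Electronic·p_Electronic = 0.32 × 0.116679 = 0.0373372
  w_Thermal·p_Thermal = 0.26 × 0.107423 = 0.0279301
  w_Cosmic·p_Cosmic = 0.42 × 7.82616e-08 = 3.28699e-08
Evidence: 0.0373372 + 0.0279301 + 3.28699e-08 = 0.0652673
Responsibility of Source Thermal: 0.0279301 / 0.0652673 ≈ 0.4279

0.4279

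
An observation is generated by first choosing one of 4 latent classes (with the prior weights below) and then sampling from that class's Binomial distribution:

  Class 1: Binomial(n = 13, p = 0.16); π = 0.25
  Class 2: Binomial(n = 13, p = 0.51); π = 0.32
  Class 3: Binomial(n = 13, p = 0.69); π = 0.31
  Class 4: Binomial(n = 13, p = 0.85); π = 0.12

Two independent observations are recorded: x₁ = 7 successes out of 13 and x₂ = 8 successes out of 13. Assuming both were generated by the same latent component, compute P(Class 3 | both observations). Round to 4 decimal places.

Posterior ∝ prior × likelihood, so P(k | x) ∝ P(Z=k) f_k(x); normalise over all components.
Since both observations come from the same component, the likelihood for component k is f_k(x₁)·f_k(x₂).
  f_1 = [C(13,7)·0.16^7·0.84^6 = 1716·2.68435e-06·0.351298 = 0.0016182] × [0.000231172] = 3.74083e-07
  f_2 = [C(13,7)·0.51^7·0.49^6 = 1716·0.00897411·0.0138413 = 0.21315] × [0.166387] = 0.0354654
  f_3 = [C(13,7)·0.69^7·0.31^6 = 1716·0.0744635·0.000887504 = 0.113405] × [0.189313] = 0.021469
  f_4 = [C(13,7)·0.85^7·0.15^6 = 1716·0.320577·1.13906e-05 = 0.0062661] × [0.0266309] = 0.000166872
Unnormalised posteriors:
  P(Z=1)·f_1 = 0.25 × 3.74083e-07 = 9.35207e-08
  P(Z=2)·f_2 = 0.32 × 0.0354654 = 0.0113489
  P(Z=3)·f_3 = 0.31 × 0.021469 = 0.00665537
  P(Z=4)·f_4 = 0.12 × 0.000166872 = 2.00246e-05
Normaliser: 9.35207e-08 + 0.0113489 + 0.00665537 + 2.00246e-05 = 0.0180244
P(Class 3 | x₁,x₂) ≈ 0.3692

0.3692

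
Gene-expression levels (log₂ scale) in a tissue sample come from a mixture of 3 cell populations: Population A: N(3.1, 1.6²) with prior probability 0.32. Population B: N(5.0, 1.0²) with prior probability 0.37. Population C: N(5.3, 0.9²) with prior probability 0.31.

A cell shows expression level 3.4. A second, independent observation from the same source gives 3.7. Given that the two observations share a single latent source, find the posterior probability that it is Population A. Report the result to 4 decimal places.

Apply Bayes' rule: the posterior for each component is proportional to its prior times its likelihood at x.
Since both observations come from the same component, the likelihood for component k is f_k(x₁)·f_k(x₂).
  f_A = [0.244994] × [0.232409] = 0.056939
  f_B = [0.110921] × [0.171369] = 0.0190083
  f_C = [0.0477406] × [0.0912799] = 0.00435776
Prior × likelihood for each component:
  π_A·f_A = 0.32 × 0.056939 = 0.0182205
  π_B·f_B = 0.37 × 0.0190083 = 0.00703309
  π_C·f_C = 0.31 × 0.00435776 = 0.0013509
Marginal: 0.0182205 + 0.00703309 + 0.0013509 = 0.0266045
So the posterior for Population A is 0.0182205 / 0.0266045 ≈ 0.6849.

0.6849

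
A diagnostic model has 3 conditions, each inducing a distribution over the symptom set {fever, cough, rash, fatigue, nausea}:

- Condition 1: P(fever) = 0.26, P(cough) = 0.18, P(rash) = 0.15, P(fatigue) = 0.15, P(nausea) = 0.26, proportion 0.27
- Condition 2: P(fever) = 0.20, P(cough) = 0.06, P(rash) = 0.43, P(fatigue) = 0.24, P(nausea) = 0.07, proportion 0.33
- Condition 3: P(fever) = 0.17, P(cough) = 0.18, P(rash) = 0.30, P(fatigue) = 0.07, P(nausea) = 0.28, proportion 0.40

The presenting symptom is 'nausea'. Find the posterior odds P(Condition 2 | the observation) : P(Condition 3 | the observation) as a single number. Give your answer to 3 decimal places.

Posterior odds = (P(Z=i) f_i(x)) / (P(Z=j) f_j(x)); the normalising sum cancels.
Evaluate each component's likelihood at the observed value:
  p_1 = P(nausea | comp) = 0.26
  p_2 = P(nausea | comp) = 0.07
  p_3 = P(nausea | comp) = 0.28
0.0231 / 0.112 ≈ 0.206

0.206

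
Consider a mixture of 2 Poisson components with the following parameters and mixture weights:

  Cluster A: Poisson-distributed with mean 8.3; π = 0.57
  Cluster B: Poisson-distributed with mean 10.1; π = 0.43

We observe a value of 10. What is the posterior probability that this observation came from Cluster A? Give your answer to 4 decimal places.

0.5297

Posterior ∝ prior × likelihood, so P(k | x) ∝ π_k f_k(x); normalise over all components.
Poisson probabilities:
  p_A = 0.106261
  p_B = 0.125048
Unnormalised posteriors:
  π_A·p_A = 0.57 × 0.106261 = 0.0605687
  π_B·p_B = 0.43 × 0.125048 = 0.0537706
Sum: 0.0605687 + 0.0537706 = 0.114339
P(Cluster A | 10) ≈ 0.5297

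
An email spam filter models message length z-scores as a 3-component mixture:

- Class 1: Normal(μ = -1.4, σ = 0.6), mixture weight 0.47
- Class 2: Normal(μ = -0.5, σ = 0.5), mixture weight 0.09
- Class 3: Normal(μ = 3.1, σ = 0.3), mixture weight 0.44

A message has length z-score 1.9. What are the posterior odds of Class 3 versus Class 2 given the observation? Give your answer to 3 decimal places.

275.281

Since P(k|x) ∝ w_k f_k(x), the posterior odds are w_i f_i(x) / (w_j f_j(x)).
Normal densities:
  f_1 = (1/(0.6·√(2π)))·exp(−(1.9−-1.4)²/(2·0.6²)) = 0.664904·exp(-15.12500) = 1.79496e-07
  f_2 = (1/(0.5·√(2π)))·exp(−(1.9−-0.5)²/(2·0.5²)) = 0.797885·exp(-11.52000) = 7.9226e-06
  f_3 = (1/(0.3·√(2π)))·exp(−(1.9−3.1)²/(2·0.3²)) = 1.329808·exp(-8.00000) = 0.000446101
Odds = (0.44/0.09) × (0.000446101/7.9226e-06) = 4.88889 × 56.3074 ≈ 275.281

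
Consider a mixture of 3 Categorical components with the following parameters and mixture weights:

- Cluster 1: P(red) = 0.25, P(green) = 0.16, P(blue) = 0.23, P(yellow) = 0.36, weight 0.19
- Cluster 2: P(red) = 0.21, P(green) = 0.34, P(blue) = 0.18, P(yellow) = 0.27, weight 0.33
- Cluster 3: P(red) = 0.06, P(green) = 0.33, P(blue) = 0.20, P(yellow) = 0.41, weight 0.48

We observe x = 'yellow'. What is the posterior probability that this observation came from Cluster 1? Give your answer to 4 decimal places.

Posterior ∝ prior × likelihood, so P(k | x) ∝ P(Z=k) f_k(x); normalise over all components.
Component likelihoods at x = 'yellow':
  L_1 = 0.36
  L_2 = 0.27
  L_3 = 0.41
Weight by the priors:
  P(Z=1)·L_1 = 0.19 × 0.36 = 0.0684
  P(Z=2)·L_2 = 0.33 × 0.27 = 0.0891
  P(Z=3)·L_3 = 0.48 × 0.41 = 0.1968
Denominator: 0.0684 + 0.0891 + 0.1968 = 0.3543
So the posterior for Cluster 1 is 0.0684 / 0.3543 ≈ 0.1931.

0.1931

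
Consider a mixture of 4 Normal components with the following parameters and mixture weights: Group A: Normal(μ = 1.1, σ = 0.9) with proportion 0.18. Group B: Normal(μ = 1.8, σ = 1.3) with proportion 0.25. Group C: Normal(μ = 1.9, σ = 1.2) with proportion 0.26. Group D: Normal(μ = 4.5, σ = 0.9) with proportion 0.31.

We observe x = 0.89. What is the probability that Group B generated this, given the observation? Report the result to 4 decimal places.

0.3027

P(component k | x) = w_k·f_k(x) / marginal(x), where marginal(x) = Σ_j w_j·f_j(x).
Evaluate each component's likelihood at the observed value:
  p_A = (1/(0.9·√(2π)))·exp(−(0.89−1.1)²/(2·0.9²)) = 0.443269·exp(-0.02722) = 0.431365
  p_B = (1/(1.3·√(2π)))·exp(−(0.89−1.8)²/(2·1.3²)) = 0.306879·exp(-0.24500) = 0.240195
  p_C = (1/(1.2·√(2π)))·exp(−(0.89−1.9)²/(2·1.2²)) = 0.332452·exp(-0.35420) = 0.233293
  p_D = (1/(0.9·√(2π)))·exp(−(0.89−4.5)²/(2·0.9²)) = 0.443269·exp(-8.04451) = 0.000142227
Weight by the priors:
  w_A·p_A = 0.18 × 0.431365 = 0.0776457
  w_B·p_B = 0.25 × 0.240195 = 0.0600488
  w_C·p_C = 0.26 × 0.233293 = 0.0606561
  w_D·p_D = 0.31 × 0.000142227 = 4.40905e-05
Denominator: 0.0776457 + 0.0600488 + 0.0606561 + 4.40905e-05 = 0.198395
Responsibility of Group B: 0.0600488 / 0.198395 ≈ 0.3027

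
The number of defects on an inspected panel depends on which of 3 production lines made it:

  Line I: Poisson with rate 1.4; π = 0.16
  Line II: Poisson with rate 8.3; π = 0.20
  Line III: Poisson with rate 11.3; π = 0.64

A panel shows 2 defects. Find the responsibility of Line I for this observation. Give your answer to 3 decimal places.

0.946

Posterior ∝ prior × likelihood, so P(k | x) ∝ w_k f_k(x); normalise over all components.
Component likelihoods at x = 2 defects:
  f_I = 0.241665
  f_II = 0.00856016
  f_III = 0.000789949
Weight by the priors:
  w_I·f_I = 0.16 × 0.241665 = 0.0386664
  w_II·f_II = 0.20 × 0.00856016 = 0.00171203
  w_III·f_III = 0.64 × 0.000789949 = 0.000505568
Denominator: 0.0386664 + 0.00171203 + 0.000505568 = 0.040884
Responsibility of Line I: 0.0386664 / 0.040884 ≈ 0.946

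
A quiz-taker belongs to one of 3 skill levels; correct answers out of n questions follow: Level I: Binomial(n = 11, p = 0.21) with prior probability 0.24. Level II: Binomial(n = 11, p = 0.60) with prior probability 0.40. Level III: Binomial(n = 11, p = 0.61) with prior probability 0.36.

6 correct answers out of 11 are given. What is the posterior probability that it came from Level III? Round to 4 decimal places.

0.4587

P(component k | x) = π_k·f_k(x) / marginal(x), where marginal(x) = Σ_j π_j·f_j(x).
Binomial probabilities:
  f_I = 0.0121925
  f_II = 0.220724
  f_III = 0.214755
Prior × likelihood for each component:
  π_I·f_I = 0.24 × 0.0121925 = 0.0029262
  π_II·f_II = 0.40 × 0.220724 = 0.0882896
  π_III·f_III = 0.36 × 0.214755 = 0.0773119
Normaliser: 0.0029262 + 0.0882896 + 0.0773119 = 0.168528
So the posterior for Level III is 0.0773119 / 0.168528 ≈ 0.4587.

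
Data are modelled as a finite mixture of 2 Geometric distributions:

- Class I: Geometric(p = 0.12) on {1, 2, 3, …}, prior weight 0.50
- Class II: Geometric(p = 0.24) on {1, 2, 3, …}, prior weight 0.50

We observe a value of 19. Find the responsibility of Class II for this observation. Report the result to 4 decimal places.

0.1250

The responsibility of component k is π_k f_k(x) divided by Σ_j π_j f_j(x).
Evaluate each component's likelihood at the observed value:
  L_I = 0.12·(1−0.12)^18 = 0.12·0.100159 = 0.012019
  L_II = 0.24·(1−0.24)^18 = 0.24·0.00715558 = 0.00171734
Prior × likelihood for each component:
  π_I·L_I = 0.50 × 0.012019 = 0.00600951
  π_II·L_II = 0.50 × 0.00171734 = 0.000858669
Sum: 0.00600951 + 0.000858669 = 0.00686818
P(Class II | 19) = 0.000858669 / 0.00686818 ≈ 0.1250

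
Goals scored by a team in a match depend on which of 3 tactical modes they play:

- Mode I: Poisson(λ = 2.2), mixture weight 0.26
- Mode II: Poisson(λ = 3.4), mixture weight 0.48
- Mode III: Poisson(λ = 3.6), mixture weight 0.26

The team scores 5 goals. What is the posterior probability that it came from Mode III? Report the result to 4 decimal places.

Apply Bayes' rule: the posterior for each component is proportional to its prior times its likelihood at x.
Evaluate each component's likelihood at the observed value:
  L_I = 0.0475866
  L_II = 0.126361
  L_III = 0.13768
Multiply by the mixture weights:
  w_I·L_I = 0.26 × 0.0475866 = 0.0123725
  w_II·L_II = 0.48 × 0.126361 = 0.0606531
  w_III·L_III = 0.26 × 0.13768 = 0.0357968
Denominator: 0.0123725 + 0.0606531 + 0.0357968 = 0.108822
Responsibility of Mode III: 0.0357968 / 0.108822 ≈ 0.3289

0.3289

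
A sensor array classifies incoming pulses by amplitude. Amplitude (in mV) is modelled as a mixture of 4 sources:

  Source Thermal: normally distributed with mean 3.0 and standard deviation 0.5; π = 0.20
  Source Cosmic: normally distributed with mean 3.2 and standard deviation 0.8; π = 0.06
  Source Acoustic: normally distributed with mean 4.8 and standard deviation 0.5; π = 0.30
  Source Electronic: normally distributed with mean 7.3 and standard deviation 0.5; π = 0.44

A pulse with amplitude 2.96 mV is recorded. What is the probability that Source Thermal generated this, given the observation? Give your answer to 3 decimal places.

0.846

Apply Bayes' rule: the posterior for each component is proportional to its prior times its likelihood at x.
Component likelihoods at x = 2.96 mV:
  p_Thermal = 0.795335
  p_Cosmic = 0.476735
  p_Acoustic = 0.00091463
  p_Electronic = 3.47973e-17
Multiply by the mixture weights:
  P(Z=Thermal)·p_Thermal = 0.20 × 0.795335 = 0.159067
  P(Z=Cosmic)·p_Cosmic = 0.06 × 0.476735 = 0.0286041
  P(Z=Acoustic)·p_Acoustic = 0.30 × 0.00091463 = 0.000274389
  P(Z=Electronic)·p_Electronic = 0.44 × 3.47973e-17 = 1.53108e-17
Denominator: 0.159067 + 0.0286041 + 0.000274389 + 1.53108e-17 = 0.187946
So the posterior for Source Thermal is 0.159067 / 0.187946 ≈ 0.846.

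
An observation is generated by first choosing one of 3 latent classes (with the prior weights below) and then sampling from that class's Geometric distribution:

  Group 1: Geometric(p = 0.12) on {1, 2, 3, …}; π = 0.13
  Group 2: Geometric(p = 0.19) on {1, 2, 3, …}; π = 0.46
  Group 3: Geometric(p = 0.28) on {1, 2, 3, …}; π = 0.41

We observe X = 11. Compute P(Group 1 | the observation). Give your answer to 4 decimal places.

The responsibility of component k is w_k f_k(x) divided by Σ_j w_j f_j(x).
Component likelihoods at x = 11:
  p_1 = 0.12·(1−0.12)^10 = 0.12·0.278501 = 0.0334201
  p_2 = 0.19·(1−0.19)^10 = 0.19·0.121577 = 0.0230996
  p_3 = 0.28·(1−0.28)^10 = 0.28·0.0374391 = 0.0104829
Multiply by the mixture weights:
  w_1·p_1 = 0.13 × 0.0334201 = 0.00434462
  w_2·p_2 = 0.46 × 0.0230996 = 0.0106258
  w_3·p_3 = 0.41 × 0.0104829 = 0.004298
Denominator: 0.00434462 + 0.0106258 + 0.004298 = 0.0192684
P(Group 1 | x) ≈ 0.2255

0.2255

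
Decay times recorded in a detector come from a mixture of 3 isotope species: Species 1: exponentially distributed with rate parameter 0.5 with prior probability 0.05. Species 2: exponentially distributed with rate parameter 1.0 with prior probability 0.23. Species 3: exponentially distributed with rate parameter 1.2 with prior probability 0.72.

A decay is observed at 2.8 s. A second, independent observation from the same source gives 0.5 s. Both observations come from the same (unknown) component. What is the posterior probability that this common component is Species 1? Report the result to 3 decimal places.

Apply Bayes' rule: the posterior for each component is proportional to its prior times its likelihood at x.
Since both observations come from the same component, the likelihood for component k is f_k(x₁)·f_k(x₂).
  p_1 = [0.123298] × [0.3894] = 0.0480125
  p_2 = [0.0608101] × [0.606531] = 0.0368832
  p_3 = [0.0416823] × [0.658574] = 0.0274509
Prior × likelihood for each component:
  π_1·p_1 = 0.05 × 0.0480125 = 0.00240062
  π_2·p_2 = 0.23 × 0.0368832 = 0.00848313
  π_3·p_3 = 0.72 × 0.0274509 = 0.0197646
Sum: 0.00240062 + 0.00848313 + 0.0197646 = 0.0306484
So the posterior for Species 1 is 0.00240062 / 0.0306484 ≈ 0.078.

0.078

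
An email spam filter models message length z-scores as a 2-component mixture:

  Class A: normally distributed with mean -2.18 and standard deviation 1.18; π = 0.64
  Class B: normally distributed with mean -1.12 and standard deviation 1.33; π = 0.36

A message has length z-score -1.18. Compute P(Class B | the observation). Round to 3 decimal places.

Posterior ∝ prior × likelihood, so P(k | x) ∝ P(Z=k) f_k(x); normalise over all components.
Normal densities:
  p_A = 0.236089
  p_B = 0.299652
Prior × likelihood for each component:
  P(Z=A)·p_A = 0.64 × 0.236089 = 0.151097
  P(Z=B)·p_B = 0.36 × 0.299652 = 0.107875
Marginal: 0.151097 + 0.107875 = 0.258972
P(Class B | x) ≈ 0.417

0.417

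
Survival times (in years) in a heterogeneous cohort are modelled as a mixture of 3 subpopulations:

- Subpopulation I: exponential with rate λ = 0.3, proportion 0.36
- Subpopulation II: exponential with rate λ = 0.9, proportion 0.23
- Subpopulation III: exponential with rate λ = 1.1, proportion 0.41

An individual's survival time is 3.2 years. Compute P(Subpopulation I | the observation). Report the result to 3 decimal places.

0.624

The responsibility of component k is π_k f_k(x) divided by Σ_j π_j f_j(x).
Component likelihoods at x = 3.2 years:
  p_I = 0.3·e^(−0.3·3.2) = 0.3·e^(−0.9600) = 0.114868
  p_II = 0.9·e^(−0.9·3.2) = 0.9·e^(−2.8800) = 0.0505213
  p_III = 1.1·e^(−1.1·3.2) = 1.1·e^(−3.5200) = 0.0325594
Unnormalised posteriors:
  π_I·p_I = 0.36 × 0.114868 = 0.0413524
  π_II·p_II = 0.23 × 0.0505213 = 0.0116199
  π_III·p_III = 0.41 × 0.0325594 = 0.0133493
Sum: 0.0413524 + 0.0116199 + 0.0133493 = 0.0663217
So the posterior for Subpopulation I is 0.0413524 / 0.0663217 ≈ 0.624.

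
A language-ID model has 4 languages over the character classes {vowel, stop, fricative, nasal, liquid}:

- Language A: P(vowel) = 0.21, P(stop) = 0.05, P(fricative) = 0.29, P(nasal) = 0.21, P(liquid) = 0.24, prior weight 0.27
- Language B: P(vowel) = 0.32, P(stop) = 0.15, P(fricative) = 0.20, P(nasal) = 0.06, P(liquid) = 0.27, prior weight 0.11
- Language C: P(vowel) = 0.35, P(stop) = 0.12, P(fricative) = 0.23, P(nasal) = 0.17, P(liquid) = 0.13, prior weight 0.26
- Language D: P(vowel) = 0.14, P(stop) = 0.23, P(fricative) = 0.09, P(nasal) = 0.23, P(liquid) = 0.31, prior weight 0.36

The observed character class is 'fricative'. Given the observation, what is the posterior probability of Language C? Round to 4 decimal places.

Posterior ∝ prior × likelihood, so P(k | x) ∝ π_k f_k(x); normalise over all components.
Categorical probabilities:
  p_A = P(fricative | comp) = 0.29
  p_B = P(fricative | comp) = 0.20
  p_C = P(fricative | comp) = 0.23
  p_D = P(fricative | comp) = 0.09
Weight by the priors:
  π_A·p_A = 0.27 × 0.29 = 0.0783
  π_B·p_B = 0.11 × 0.2 = 0.022
  π_C·p_C = 0.26 × 0.23 = 0.0598
  π_D·p_D = 0.36 × 0.09 = 0.0324
Normaliser: 0.0783 + 0.022 + 0.0598 + 0.0324 = 0.1925
P(Language C | the observation) ≈ 0.3106

0.3106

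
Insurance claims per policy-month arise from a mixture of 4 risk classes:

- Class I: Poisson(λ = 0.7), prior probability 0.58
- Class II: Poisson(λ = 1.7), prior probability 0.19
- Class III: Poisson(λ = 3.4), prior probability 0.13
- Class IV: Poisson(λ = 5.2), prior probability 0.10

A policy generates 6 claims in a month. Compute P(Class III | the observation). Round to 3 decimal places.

0.363

The responsibility of component k is π_k f_k(x) divided by Σ_j π_j f_j(x).
Evaluate each component's likelihood at the observed value:
  p_I = e^(−0.7)·0.7^6/6! = 8.11427e-05
  p_II = e^(−1.7)·1.7^6/6! = 0.00612436
  p_III = e^(−3.4)·3.4^6/6! = 0.0716044
  p_IV = e^(−5.2)·5.2^6/6! = 0.15148
Unnormalised posteriors:
  π_I·p_I = 0.58 × 8.11427e-05 = 4.70628e-05
  π_II·p_II = 0.19 × 0.00612436 = 0.00116363
  π_III·p_III = 0.13 × 0.0716044 = 0.00930857
  π_IV·p_IV = 0.10 × 0.15148 = 0.015148
Marginal: 4.70628e-05 + 0.00116363 + 0.00930857 + 0.015148 = 0.0256673
Responsibility of Class III: 0.00930857 / 0.0256673 ≈ 0.363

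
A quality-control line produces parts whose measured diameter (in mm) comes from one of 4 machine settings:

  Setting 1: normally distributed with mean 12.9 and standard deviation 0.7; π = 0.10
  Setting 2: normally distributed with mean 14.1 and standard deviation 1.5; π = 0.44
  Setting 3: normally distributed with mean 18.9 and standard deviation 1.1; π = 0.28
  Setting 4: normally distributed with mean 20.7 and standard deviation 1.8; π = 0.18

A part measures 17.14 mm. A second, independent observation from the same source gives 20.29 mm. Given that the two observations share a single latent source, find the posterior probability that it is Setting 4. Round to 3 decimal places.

The responsibility of component k is π_k f_k(x) divided by Σ_j π_j f_j(x).
Since both observations come from the same component, the likelihood for component k is f_k(x₁)·f_k(x₂).
  f_1 = [6.15037e-09] × [3.58132e-25] = 2.20264e-33
  f_2 = [0.0341125] × [5.33257e-05] = 1.81907e-06
  f_3 = [0.100837] × [0.163223] = 0.016459
  f_4 = [0.0313504] × [0.215959] = 0.00677041
Prior × likelihood for each component:
  π_1·f_1 = 0.10 × 2.20264e-33 = 2.20264e-34
  π_2·f_2 = 0.44 × 1.81907e-06 = 8.00391e-07
  π_3·f_3 = 0.28 × 0.016459 = 0.00460851
  π_4·f_4 = 0.18 × 0.00677041 = 0.00121867
Marginal: 2.20264e-34 + 8.00391e-07 + 0.00460851 + 0.00121867 = 0.00582798
Responsibility of Setting 4: 0.00121867 / 0.00582798 ≈ 0.209

0.209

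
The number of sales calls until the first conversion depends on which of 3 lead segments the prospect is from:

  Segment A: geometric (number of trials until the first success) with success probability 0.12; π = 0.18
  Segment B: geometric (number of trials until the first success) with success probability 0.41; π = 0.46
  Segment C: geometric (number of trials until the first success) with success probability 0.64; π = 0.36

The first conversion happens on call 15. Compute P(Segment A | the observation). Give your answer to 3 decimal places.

0.969

Posterior ∝ prior × likelihood, so P(k | x) ∝ w_k f_k(x); normalise over all components.
Geometric probabilities:
  L_A = 0.0200419
  L_B = 0.000253929
  L_C = 3.9302e-07
Prior × likelihood for each component:
  w_A·L_A = 0.18 × 0.0200419 = 0.00360754
  w_B·L_B = 0.46 × 0.000253929 = 0.000116807
  w_C·L_C = 0.36 × 3.9302e-07 = 1.41487e-07
Denominator: 0.00360754 + 0.000116807 + 1.41487e-07 = 0.00372449
So the posterior for Segment A is 0.00360754 / 0.00372449 ≈ 0.969.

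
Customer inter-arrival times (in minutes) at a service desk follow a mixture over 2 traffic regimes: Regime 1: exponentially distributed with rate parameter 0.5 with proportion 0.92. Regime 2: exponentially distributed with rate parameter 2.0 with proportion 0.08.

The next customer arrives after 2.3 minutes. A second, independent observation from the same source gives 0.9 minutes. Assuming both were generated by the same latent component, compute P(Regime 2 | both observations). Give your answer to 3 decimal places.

Apply Bayes' rule: the posterior for each component is proportional to its prior times its likelihood at x.
Since both observations come from the same component, the likelihood for component k is f_k(x₁)·f_k(x₂).
  p_1 = [0.5·e^(−0.5·2.3) = 0.5·e^(−1.1500) = 0.158318] × [0.318814] = 0.0504741
  p_2 = [2.0·e^(−2.0·2.3) = 2.0·e^(−4.6000) = 0.0201037] × [0.330598] = 0.00664623
Unnormalised posteriors:
  w_1·p_1 = 0.92 × 0.0504741 = 0.0464362
  w_2·p_2 = 0.08 × 0.00664623 = 0.000531698
Denominator: 0.0464362 + 0.000531698 = 0.0469679
Responsibility of Regime 2: 0.000531698 / 0.0469679 ≈ 0.011

0.011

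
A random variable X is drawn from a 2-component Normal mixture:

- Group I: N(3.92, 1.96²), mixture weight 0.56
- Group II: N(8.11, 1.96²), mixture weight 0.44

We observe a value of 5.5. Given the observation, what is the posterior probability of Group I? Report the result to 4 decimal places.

0.6906

Apply Bayes' rule: the posterior for each component is proportional to its prior times its likelihood at x.
Component likelihoods at x = 5.5:
  L_I = 0.147077
  L_II = 0.0838685
Prior × likelihood for each component:
  P(Z=I)·L_I = 0.56 × 0.147077 = 0.0823631
  P(Z=II)·L_II = 0.44 × 0.0838685 = 0.0369021
Denominator: 0.0823631 + 0.0369021 = 0.119265
P(Group I | x) = 0.0823631 / 0.119265 ≈ 0.6906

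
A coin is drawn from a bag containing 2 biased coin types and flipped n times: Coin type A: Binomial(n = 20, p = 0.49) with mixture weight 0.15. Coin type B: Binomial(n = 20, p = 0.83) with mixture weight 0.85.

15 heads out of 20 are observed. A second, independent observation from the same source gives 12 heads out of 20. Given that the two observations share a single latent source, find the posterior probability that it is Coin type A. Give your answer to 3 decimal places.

P(component k | x) = w_k·f_k(x) / marginal(x), where marginal(x) = Σ_j w_j·f_j(x).
Since both observations come from the same component, the likelihood for component k is f_k(x₁)·f_k(x₂).
  L_A = [0.0120569] × [0.110454] = 0.00133173
  L_B = [0.134543] × [0.00939281] = 0.00126373
Unnormalised posteriors:
  w_A·L_A = 0.15 × 0.00133173 = 0.00019976
  w_B·L_B = 0.85 × 0.00126373 = 0.00107417
Sum: 0.00019976 + 0.00107417 = 0.00127393
So the posterior for Coin type A is 0.00019976 / 0.00127393 ≈ 0.157.

0.157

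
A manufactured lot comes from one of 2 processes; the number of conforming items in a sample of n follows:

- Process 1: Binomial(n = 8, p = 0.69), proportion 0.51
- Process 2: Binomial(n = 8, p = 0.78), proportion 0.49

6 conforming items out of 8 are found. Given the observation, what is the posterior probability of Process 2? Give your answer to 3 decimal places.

Apply Bayes' rule: the posterior for each component is proportional to its prior times its likelihood at x.
Binomial probabilities:
  p_1 = 0.290386
  p_2 = 0.30519
Multiply by the mixture weights:
  π_1·p_1 = 0.51 × 0.290386 = 0.148097
  π_2·p_2 = 0.49 × 0.30519 = 0.149543
Normaliser: 0.148097 + 0.149543 = 0.29764
P(Process 2 | 6 conforming items out of 8) ≈ 0.502

0.502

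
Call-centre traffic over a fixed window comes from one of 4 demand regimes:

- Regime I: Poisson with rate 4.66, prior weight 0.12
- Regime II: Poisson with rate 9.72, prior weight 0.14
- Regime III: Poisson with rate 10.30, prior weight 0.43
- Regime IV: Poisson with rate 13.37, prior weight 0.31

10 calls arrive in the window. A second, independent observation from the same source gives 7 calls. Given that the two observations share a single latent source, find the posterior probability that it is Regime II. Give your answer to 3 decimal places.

0.250

Posterior ∝ prior × likelihood, so P(k | x) ∝ P(Z=k) f_k(x); normalise over all components.
Since both observations come from the same component, the likelihood for component k is f_k(x₁)·f_k(x₂).
  L_I = [0.0125975] × [0.0896311] = 0.00112913
  L_II = [0.124611] × [0.0976992] = 0.0121744
  L_III = [0.124559] × [0.0820724] = 0.0102229
  L_IV = [0.0785297] × [0.0236577] = 0.00185783
Prior × likelihood for each component:
  P(Z=I)·L_I = 0.12 × 0.00112913 = 0.000135495
  P(Z=II)·L_II = 0.14 × 0.0121744 = 0.00170442
  P(Z=III)·L_III = 0.43 × 0.0102229 = 0.00439583
  P(Z=IV)·L_IV = 0.31 × 0.00185783 = 0.000575927
Marginal: 0.000135495 + 0.00170442 + 0.00439583 + 0.000575927 = 0.00681168
P(Regime II | x) ≈ 0.250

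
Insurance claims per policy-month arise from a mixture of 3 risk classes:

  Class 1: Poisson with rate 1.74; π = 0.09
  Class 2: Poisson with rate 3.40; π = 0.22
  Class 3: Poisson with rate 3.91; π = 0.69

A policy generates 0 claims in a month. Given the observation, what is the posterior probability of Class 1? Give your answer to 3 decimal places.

Posterior ∝ prior × likelihood, so P(k | x) ∝ P(Z=k) f_k(x); normalise over all components.
Poisson probabilities:
  f_1 = 0.17552
  f_2 = 0.0333733
  f_3 = 0.0200405
Unnormalised posteriors:
  P(Z=1)·f_1 = 0.09 × 0.17552 = 0.0157968
  P(Z=2)·f_2 = 0.22 × 0.0333733 = 0.00734212
  P(Z=3)·f_3 = 0.69 × 0.0200405 = 0.0138279
Sum: 0.0157968 + 0.00734212 + 0.0138279 = 0.0369669
So the posterior for Class 1 is 0.0157968 / 0.0369669 ≈ 0.427.

0.427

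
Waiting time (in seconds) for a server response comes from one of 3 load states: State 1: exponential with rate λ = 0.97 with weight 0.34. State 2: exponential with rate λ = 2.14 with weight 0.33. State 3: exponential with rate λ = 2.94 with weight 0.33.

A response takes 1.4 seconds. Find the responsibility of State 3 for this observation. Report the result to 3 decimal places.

The responsibility of component k is P(Z=k) f_k(x) divided by Σ_j P(Z=j) f_j(x).
Evaluate each component's likelihood at the observed value:
  L_1 = 0.97·e^(−0.97·1.4) = 0.97·e^(−1.3580) = 0.249459
  L_2 = 2.14·e^(−2.14·1.4) = 2.14·e^(−2.9960) = 0.106971
  L_3 = 2.94·e^(−2.94·1.4) = 2.94·e^(−4.1160) = 0.0479503
Prior × likelihood for each component:
  P(Z=1)·L_1 = 0.34 × 0.249459 = 0.0848162
  P(Z=2)·L_2 = 0.33 × 0.106971 = 0.0353005
  P(Z=3)·L_3 = 0.33 × 0.0479503 = 0.0158236
Sum: 0.0848162 + 0.0353005 + 0.0158236 = 0.13594
So the posterior for State 3 is 0.0158236 / 0.13594 ≈ 0.116.

0.116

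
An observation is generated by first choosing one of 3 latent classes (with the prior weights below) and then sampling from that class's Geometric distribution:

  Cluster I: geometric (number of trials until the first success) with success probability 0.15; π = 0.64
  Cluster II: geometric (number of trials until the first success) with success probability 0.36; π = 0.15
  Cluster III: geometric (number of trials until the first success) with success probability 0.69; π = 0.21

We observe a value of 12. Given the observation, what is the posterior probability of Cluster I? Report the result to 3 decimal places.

The responsibility of component k is P(Z=k) f_k(x) divided by Σ_j P(Z=j) f_j(x).
Evaluate each component's likelihood at the observed value:
  f_I = 0.15·(1−0.15)^11 = 0.15·0.167343 = 0.0251015
  f_II = 0.36·(1−0.36)^11 = 0.36·0.0073787 = 0.00265633
  f_III = 0.69·(1−0.69)^11 = 0.69·2.54085e-06 = 1.75318e-06
Multiply by the mixture weights:
  P(Z=I)·f_I = 0.64 × 0.0251015 = 0.016065
  P(Z=II)·f_II = 0.15 × 0.00265633 = 0.00039845
  P(Z=III)·f_III = 0.21 × 1.75318e-06 = 3.68169e-07
Denominator: 0.016065 + 0.00039845 + 3.68169e-07 = 0.0164638
So the posterior for Cluster I is 0.016065 / 0.0164638 ≈ 0.976.

0.976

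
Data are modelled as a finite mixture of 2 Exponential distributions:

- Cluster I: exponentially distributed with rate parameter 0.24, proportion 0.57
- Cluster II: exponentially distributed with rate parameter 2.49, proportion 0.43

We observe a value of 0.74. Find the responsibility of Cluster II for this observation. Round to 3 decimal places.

0.597

By Bayes' theorem, P(k | x) = π_k f_k(x) / Σ_j π_j f_j(x).
Exponential densities:
  f_I = 0.200947
  f_II = 0.394429
Prior × likelihood for each component:
  π_I·f_I = 0.57 × 0.200947 = 0.11454
  π_II·f_II = 0.43 × 0.394429 = 0.169604
Evidence: 0.11454 + 0.169604 = 0.284144
P(Cluster II | data) ≈ 0.597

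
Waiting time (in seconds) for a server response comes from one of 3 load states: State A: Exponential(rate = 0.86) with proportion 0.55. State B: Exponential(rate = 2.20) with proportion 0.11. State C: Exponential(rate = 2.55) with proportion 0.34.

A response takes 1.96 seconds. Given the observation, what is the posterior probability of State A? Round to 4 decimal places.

Apply Bayes' rule: the posterior for each component is proportional to its prior times its likelihood at x.
Exponential densities:
  f_A = 0.86·e^(−0.86·1.96) = 0.86·e^(−1.6856) = 0.159387
  f_B = 2.20·e^(−2.20·1.96) = 2.20·e^(−4.3120) = 0.0294948
  f_C = 2.55·e^(−2.55·1.96) = 2.55·e^(−4.9980) = 0.0172162
Weight by the priors:
  π_A·f_A = 0.55 × 0.159387 = 0.0876626
  π_B·f_B = 0.11 × 0.0294948 = 0.00324442
  π_C·f_C = 0.34 × 0.0172162 = 0.0058535
Denominator: 0.0876626 + 0.00324442 + 0.0058535 = 0.0967605
So the posterior for State A is 0.0876626 / 0.0967605 ≈ 0.9060.

0.9060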